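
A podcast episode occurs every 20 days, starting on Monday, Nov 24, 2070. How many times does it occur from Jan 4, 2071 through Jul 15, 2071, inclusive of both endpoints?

Occurrences land 20·i days after Nov 24, 2070 for i = 0, 1, 2, …
Jan 4, 2071 is 41 days after the start; 41 ÷ 20 = 2 remainder 1; since the remainder is 1, round up to i = 3. First occurrence in the window: #4 on Jan 23, 2071 (3×20 = 60 days in).
Jul 15, 2071 is 233 days after the start; 233 ÷ 20 = 11 remainder 13. Last occurrence in the window: #12 on Jul 2, 2071.
Occurrences #4 through #12: 9 in total.

9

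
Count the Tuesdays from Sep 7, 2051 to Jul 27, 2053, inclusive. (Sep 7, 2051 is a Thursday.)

Sep 7, 2051 is a Thursday; the first Tuesday on or after it is Sep 12, 2051 (5 days later).
From Sep 12, 2051 to Jul 27, 2053: 110 + 366 + 208 = 684 days (rest of 2051, 2052, to Jul 27, 2053 in 2053).
684 ÷ 7 = 97 full weeks with remainder 5, so 97 more Tuesdays after the first → 98.

98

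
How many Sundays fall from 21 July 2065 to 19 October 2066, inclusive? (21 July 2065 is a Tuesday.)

21 July 2065 is a Tuesday; the first Sunday on or after it is 26 July 2065 (5 days later).
From 26 July 2065 to 19 October 2066: 158 + 292 = 450 days (rest of 2065, to 19 October 2066 in 2066).
450 ÷ 7 = 64 full weeks with remainder 2, so 64 more Sundays after the first → 65.

65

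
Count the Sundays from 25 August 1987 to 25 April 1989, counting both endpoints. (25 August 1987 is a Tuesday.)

87

25 August 1987 is a Tuesday; the first Sunday on or after it is 30 August 1987 (5 days later).
From 30 August 1987 to 25 April 1989: 123 + 366 + 115 = 604 days (rest of 1987, 1988, to 25 April 1989 in 1989).
604 ÷ 7 = 86 full weeks with remainder 2, so 86 more Sundays after the first → 87.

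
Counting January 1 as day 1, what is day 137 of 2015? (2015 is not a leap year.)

May 17, 2015

January has 31 days (137 − 31 = 106 remain).
February has 28 days (106 − 28 = 78 remain).
March has 31 days (78 − 31 = 47 remain).
April has 30 days (47 − 30 = 17 remain).
17 into May → May 17.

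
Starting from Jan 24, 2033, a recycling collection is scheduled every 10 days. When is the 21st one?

Aug 12, 2033

The 21st occurrence is 20 intervals after the first: 20 × 10 = 200 days after Jan 24, 2033.
Jan has 31 days — 7 days to the end of Jan leaves 193.
Feb has 28 days (165 left).
Mar has 31 days (134 left).
Apr has 30 days (104 left).
May has 31 days (73 left).
Jun has 30 days (43 left).
Jul has 31 days (12 left).
12 days into Aug → Aug 12, 2033.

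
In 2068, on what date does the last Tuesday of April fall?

2068-04-24

The first Tuesday of April 2068 is April 3.
April 2068 has 30 days. Adding weeks: 3, 10, 17, 24 — the last one ≤ 30 is the 24th.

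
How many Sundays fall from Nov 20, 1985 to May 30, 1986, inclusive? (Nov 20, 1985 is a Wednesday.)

Nov 20, 1985 is a Wednesday; the first Sunday on or after it is Nov 24, 1985 (4 days later).
From Nov 24, 1985 to May 30, 1986: 6 + 31 + 31 + 28 + 31 + 30 + 30 = 187 days (rest of Nov, Dec, Jan, Feb, Mar, Apr, May).
187 ÷ 7 = 26 full weeks with remainder 5, so 26 more Sundays after the first → 27.

27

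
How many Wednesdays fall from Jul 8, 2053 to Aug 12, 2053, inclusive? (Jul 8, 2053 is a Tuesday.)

Jul 8, 2053 is a Tuesday; the first Wednesday on or after it is Jul 9, 2053 (1 day later).
From Jul 9, 2053 to Aug 12, 2053: 22 + 12 = 34 days (rest of Jul, Aug).
34 ÷ 7 = 4 full weeks with remainder 6, so 4 more Wednesdays after the first → 5.

5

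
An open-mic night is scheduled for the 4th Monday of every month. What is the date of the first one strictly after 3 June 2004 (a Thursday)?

28 June 2004

June 2004 starts on a Tuesday; its first Monday is the 7th, so the 4th Monday is the 28th — 28 June 2004.
28 June 2004 is after 3 June 2004, so that is the next one.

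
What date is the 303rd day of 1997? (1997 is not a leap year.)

Oct 30, 1997

Jan has 31 days (303 − 31 = 272 remain).
Feb has 28 days (272 − 28 = 244 remain).
Mar has 31 days (244 − 31 = 213 remain).
Apr has 30 days (213 − 30 = 183 remain).
May has 31 days (183 − 31 = 152 remain).
Jun has 30 days (152 − 30 = 122 remain).
Jul has 31 days (122 − 31 = 91 remain).
Aug has 31 days (91 − 31 = 60 remain).
Sep has 30 days (60 − 30 = 30 remain).
30 into Oct → Oct 30.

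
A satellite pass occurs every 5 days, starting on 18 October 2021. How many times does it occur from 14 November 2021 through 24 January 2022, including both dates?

Occurrences land 5·i days after 18 October 2021 for i = 0, 1, 2, …
14 November 2021 is 27 days after the start; 27 ÷ 5 = 5 remainder 2; since the remainder is 2, round up to i = 6. First occurrence in the window: #7 on 17 November 2021 (6×5 = 30 days in).
24 January 2022 is 98 days after the start; 98 ÷ 5 = 19 remainder 3. Last occurrence in the window: #20 on 21 January 2022.
Occurrences #7 through #20: 14 in total.

14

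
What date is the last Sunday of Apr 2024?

The first Sunday of Apr 2024 is Apr 7.
Apr 2024 has 30 days. Adding weeks: 7, 14, 21, 28 — the last one ≤ 30 is the 28th.

Apr 28, 2024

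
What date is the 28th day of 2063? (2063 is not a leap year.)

Jan 28, 2063

28 into Jan → Jan 28.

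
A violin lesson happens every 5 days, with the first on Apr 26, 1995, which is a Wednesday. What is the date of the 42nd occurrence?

Nov 17, 1995

The 42nd occurrence is 41 intervals after the first: 41 × 5 = 205 days after Apr 26, 1995.
Apr has 30 days — 4 days to the end of Apr leaves 201.
May has 31 days (170 left).
Jun has 30 days (140 left).
Jul has 31 days (109 left).
Aug has 31 days (78 left).
Sep has 30 days (48 left).
Oct has 31 days (17 left).
17 days into Nov → Nov 17, 1995.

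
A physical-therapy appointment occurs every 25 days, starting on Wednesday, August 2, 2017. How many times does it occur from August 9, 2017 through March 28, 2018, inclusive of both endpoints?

Occurrences land 25·i days after August 2, 2017 for i = 0, 1, 2, …
August 9, 2017 is 7 days after the start; 7 ÷ 25 = 0 remainder 7; since the remainder is 7, round up to i = 1. First occurrence in the window: #2 on August 27, 2017 (1×25 = 25 days in).
March 28, 2018 is 238 days after the start; 238 ÷ 25 = 9 remainder 13. Last occurrence in the window: #10 on March 15, 2018.
Occurrences #2 through #10: 9 in total.

9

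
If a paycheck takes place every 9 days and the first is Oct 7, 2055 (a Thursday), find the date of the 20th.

Mar 26, 2056

The 20th occurrence is 19 intervals after the first: 19 × 9 = 171 days after Oct 7, 2055.
Oct has 31 days — 24 days to the end of Oct leaves 147.
Nov has 30 days (117 left).
Dec has 31 days (86 left).
Jan has 31 days (55 left).
Feb has 29 days (26 left).
26 days into Mar → Mar 26, 2056.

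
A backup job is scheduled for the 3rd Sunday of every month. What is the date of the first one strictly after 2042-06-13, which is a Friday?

June 2042 starts on a Sunday; its first Sunday is the 1st, so the 3rd Sunday is the 15th — 2042-06-15.
2042-06-15 is after 2042-06-13, so that is the next one.

2042-06-15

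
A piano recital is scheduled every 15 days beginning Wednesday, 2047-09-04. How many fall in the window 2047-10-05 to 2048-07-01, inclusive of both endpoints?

Occurrences land 15·i days after 2047-09-04 for i = 0, 1, 2, …
2047-10-05 is 31 days after the start; 31 ÷ 15 = 2 remainder 1; since the remainder is 1, round up to i = 3. First occurrence in the window: #4 on 2047-10-19 (3×15 = 45 days in).
2048-07-01 is 301 days after the start; 301 ÷ 15 = 20 remainder 1. Last occurrence in the window: #21 on 2048-06-30.
Occurrences #4 through #21: 18 in total.

18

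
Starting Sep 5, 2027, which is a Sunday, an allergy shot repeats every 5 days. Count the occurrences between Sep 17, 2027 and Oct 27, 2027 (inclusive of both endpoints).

8

Occurrences land 5·i days after Sep 5, 2027 for i = 0, 1, 2, …
Sep 17, 2027 is 12 days after the start; 12 ÷ 5 = 2 remainder 2; since the remainder is 2, round up to i = 3. First occurrence in the window: #4 on Sep 20, 2027 (3×5 = 15 days in).
Oct 27, 2027 is 52 days after the start; 52 ÷ 5 = 10 remainder 2. Last occurrence in the window: #11 on Oct 25, 2027.
Occurrences #4 through #11: 8 in total.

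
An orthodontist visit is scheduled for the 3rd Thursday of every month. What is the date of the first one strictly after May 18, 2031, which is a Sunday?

Jun 19, 2031

May 2031 starts on a Thursday; its first Thursday is the 1st, so the 3rd Thursday is the 15th — May 15, 2031.
That is not after May 18, 2031, so look at Jun 2031.
Jun 2031 starts on a Sunday; its first Thursday is the 5th, so the 3rd Thursday is the 19th — Jun 19, 2031.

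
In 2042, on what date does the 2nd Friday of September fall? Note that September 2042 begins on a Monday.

September 2042 begins on a Monday, so the first Friday is September 5 (4 days later).
The 2nd Friday is 1 weeks later: 5 + 7 = 12.

12 September 2042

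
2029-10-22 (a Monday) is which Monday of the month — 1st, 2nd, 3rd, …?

4th

Day 22 falls in week ⌈22/7⌉ of the month.
Days 1–7 hold the 1st Monday, 8–14 the 2nd, 15–21 the 3rd, 22–28 the 4th, 29–31 the 5th.
22 is in the range for the 4th.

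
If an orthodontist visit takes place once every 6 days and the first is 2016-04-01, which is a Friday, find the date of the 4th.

The 4th occurrence is 3 intervals after the first: 3 × 6 = 18 days after 2016-04-01.
18 days later is 2016-04-19.

2016-04-19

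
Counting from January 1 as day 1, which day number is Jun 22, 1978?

Days in months before Jun: 31 + 28 + 31 + 30 + 31 = 151.
Plus 22 days into Jun → day 173.

173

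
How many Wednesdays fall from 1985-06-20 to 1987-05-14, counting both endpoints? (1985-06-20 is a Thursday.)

99

1985-06-20 is a Thursday; the first Wednesday on or after it is 1985-06-26 (6 days later).
From 1985-06-26 to 1987-05-14: 188 + 365 + 134 = 687 days (rest of 1985, 1986, to 1987-05-14 in 1987).
687 ÷ 7 = 98 full weeks with remainder 1, so 98 more Wednesdays after the first → 99.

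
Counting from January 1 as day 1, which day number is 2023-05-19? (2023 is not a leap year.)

139

Days in months before May: 31 + 28 + 31 + 30 = 120.
Plus 19 days into May → day 139.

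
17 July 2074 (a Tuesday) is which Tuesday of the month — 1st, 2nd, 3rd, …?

Day 17 falls in week ⌈17/7⌉ of the month.
Days 1–7 hold the 1st Tuesday, 8–14 the 2nd, 15–21 the 3rd, 22–28 the 4th, 29–31 the 5th.
17 is in the range for the 3rd.

3rd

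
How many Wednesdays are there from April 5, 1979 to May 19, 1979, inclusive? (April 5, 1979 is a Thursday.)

6

April 5, 1979 is a Thursday; the first Wednesday on or after it is April 11, 1979 (6 days later).
From April 11, 1979 to May 19, 1979: 19 + 19 = 38 days (rest of April, May).
38 ÷ 7 = 5 full weeks with remainder 3, so 5 more Wednesdays after the first → 6.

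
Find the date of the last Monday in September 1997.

The first Monday of September 1997 is September 1.
September 1997 has 30 days. Adding weeks: 1, 8, 15, 22, 29 — the last one ≤ 30 is the 29th.

1997-09-29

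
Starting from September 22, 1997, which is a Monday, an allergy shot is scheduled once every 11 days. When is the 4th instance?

October 25, 1997

The 4th occurrence is 3 intervals after the first: 3 × 11 = 33 days after September 22, 1997.
September has 30 days — 8 days to the end of September leaves 25.
25 days into October → October 25, 1997.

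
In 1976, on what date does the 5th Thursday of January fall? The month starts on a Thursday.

29 January 1976

January 1976 begins on a Thursday, so the first Thursday is January 1.
The 5th Thursday is 4 weeks later: 1 + 28 = 29.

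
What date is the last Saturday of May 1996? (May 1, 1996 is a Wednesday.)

May 1996 begins on a Wednesday, so the first Saturday is May 4 (3 days later).
May 1996 has 31 days. Adding weeks: 4, 11, 18, 25 — the last one ≤ 31 is the 25th.

May 25, 1996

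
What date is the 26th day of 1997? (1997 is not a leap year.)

Jan 26, 1997

26 into Jan → Jan 26.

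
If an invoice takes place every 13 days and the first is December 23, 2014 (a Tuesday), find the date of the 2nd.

January 5, 2015

The 2nd occurrence is 1 interval after the first: 1 × 13 = 13 days after December 23, 2014.
December has 31 days — 8 days to the end of December leaves 5.
5 days into January → January 5, 2015.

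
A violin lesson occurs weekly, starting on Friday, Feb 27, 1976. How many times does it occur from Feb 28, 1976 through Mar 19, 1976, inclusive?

Occurrences land 7·i days after Feb 27, 1976 for i = 0, 1, 2, …
Feb 28, 1976 is 1 day after the start; 1 ÷ 7 = 0 remainder 1; since the remainder is 1, round up to i = 1. First occurrence in the window: #2 on Mar 5, 1976 (1×7 = 7 days in).
Mar 19, 1976 is 21 days after the start; 21 ÷ 7 = 3 remainder 0. Last occurrence in the window: #4 on Mar 19, 1976.
Occurrences #2 through #4: 3 in total.

3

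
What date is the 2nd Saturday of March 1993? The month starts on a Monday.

March 1993 begins on a Monday, so the first Saturday is March 6 (5 days later).
The 2nd Saturday is 1 weeks later: 6 + 7 = 13.

1993-03-13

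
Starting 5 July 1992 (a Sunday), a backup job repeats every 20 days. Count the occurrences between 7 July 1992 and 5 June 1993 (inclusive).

Occurrences land 20·i days after 5 July 1992 for i = 0, 1, 2, …
7 July 1992 is 2 days after the start; 2 ÷ 20 = 0 remainder 2; since the remainder is 2, round up to i = 1. First occurrence in the window: #2 on 25 July 1992 (1×20 = 20 days in).
5 June 1993 is 335 days after the start; 335 ÷ 20 = 16 remainder 15. Last occurrence in the window: #17 on 21 May 1993.
Occurrences #2 through #17: 16 in total.

16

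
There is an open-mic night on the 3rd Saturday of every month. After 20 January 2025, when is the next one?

January 2025 starts on a Wednesday; its first Saturday is the 4th, so the 3rd Saturday is the 18th — 18 January 2025.
That is not after 20 January 2025, so look at February 2025.
February 2025 starts on a Saturday; its first Saturday is the 1st, so the 3rd Saturday is the 15th — 15 February 2025.

15 February 2025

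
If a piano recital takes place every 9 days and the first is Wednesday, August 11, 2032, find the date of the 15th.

December 15, 2032

The 15th occurrence is 14 intervals after the first: 14 × 9 = 126 days after August 11, 2032.
August has 31 days — 20 days to the end of August leaves 106.
September has 30 days (76 left).
October has 31 days (45 left).
November has 30 days (15 left).
15 days into December → December 15, 2032.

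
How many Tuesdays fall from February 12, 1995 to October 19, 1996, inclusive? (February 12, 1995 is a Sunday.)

February 12, 1995 is a Sunday; the first Tuesday on or after it is February 14, 1995 (2 days later).
From February 14, 1995 to October 19, 1996: 320 + 293 = 613 days (rest of 1995, to October 19, 1996 in 1996).
613 ÷ 7 = 87 full weeks with remainder 4, so 87 more Tuesdays after the first → 88.

88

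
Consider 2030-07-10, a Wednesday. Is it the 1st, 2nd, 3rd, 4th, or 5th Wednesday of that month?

Day 10 falls in week ⌈10/7⌉ of the month.
Days 1–7 hold the 1st Wednesday, 8–14 the 2nd, 15–21 the 3rd, 22–28 the 4th, 29–31 the 5th.
10 is in the range for the 2nd.

2nd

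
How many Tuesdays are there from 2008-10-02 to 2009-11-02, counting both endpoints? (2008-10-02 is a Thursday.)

56

2008-10-02 is a Thursday; the first Tuesday on or after it is 2008-10-07 (5 days later).
From 2008-10-07 to 2009-11-02: 85 + 306 = 391 days (rest of 2008, to 2009-11-02 in 2009).
391 ÷ 7 = 55 full weeks with remainder 6, so 55 more Tuesdays after the first → 56.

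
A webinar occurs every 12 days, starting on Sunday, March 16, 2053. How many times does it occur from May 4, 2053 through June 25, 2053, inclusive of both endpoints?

4

Occurrences land 12·i days after March 16, 2053 for i = 0, 1, 2, …
May 4, 2053 is 49 days after the start; 49 ÷ 12 = 4 remainder 1; since the remainder is 1, round up to i = 5. First occurrence in the window: #6 on May 15, 2053 (5×12 = 60 days in).
June 25, 2053 is 101 days after the start; 101 ÷ 12 = 8 remainder 5. Last occurrence in the window: #9 on June 20, 2053.
Occurrences #6 through #9: 4 in total.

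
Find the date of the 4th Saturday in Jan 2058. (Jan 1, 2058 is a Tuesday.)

Jan 2058 begins on a Tuesday, so the first Saturday is Jan 5 (4 days later).
The 4th Saturday is 3 weeks later: 5 + 21 = 26.

Jan 26, 2058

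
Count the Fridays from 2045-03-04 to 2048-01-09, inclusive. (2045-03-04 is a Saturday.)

2045-03-04 is a Saturday; the first Friday on or after it is 2045-03-10 (6 days later).
From 2045-03-10 to 2048-01-09: 296 + 365 + 365 + 9 = 1035 days (rest of 2045, 2046, 2047, to 2048-01-09 in 2048).
1035 ÷ 7 = 147 full weeks with remainder 6, so 147 more Fridays after the first → 148.

148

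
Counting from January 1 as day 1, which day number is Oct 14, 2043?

287

Days in months before Oct: 31 + 28 + 31 + 30 + 31 + 30 + 31 + 31 + 30 = 273.
Plus 14 days into Oct → day 287.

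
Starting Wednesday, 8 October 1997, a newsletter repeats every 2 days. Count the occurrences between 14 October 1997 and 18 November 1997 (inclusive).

Occurrences land 2·i days after 8 October 1997 for i = 0, 1, 2, …
14 October 1997 is 6 days after the start; 6 ÷ 2 = 3 remainder 0. First occurrence in the window: #4 on 14 October 1997 (3×2 = 6 days in).
18 November 1997 is 41 days after the start; 41 ÷ 2 = 20 remainder 1. Last occurrence in the window: #21 on 17 November 1997.
Occurrences #4 through #21: 18 in total.

18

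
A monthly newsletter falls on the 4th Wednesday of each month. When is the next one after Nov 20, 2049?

Nov 24, 2049

Nov 2049 starts on a Monday; its first Wednesday is the 3rd, so the 4th Wednesday is the 24th — Nov 24, 2049.
Nov 24, 2049 is after Nov 20, 2049, so that is the next one.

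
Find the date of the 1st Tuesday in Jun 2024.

The first Tuesday of Jun 2024 is Jun 4.

Jun 4, 2024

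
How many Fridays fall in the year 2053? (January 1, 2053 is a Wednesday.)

52

January 1, 2053 is a Wednesday; the first Friday on or after it is January 3, 2053 (2 days later).
From January 3, 2053 to December 31, 2053: 28 + 28 + 31 + 30 + 31 + 30 + 31 + 31 + 30 + 31 + 30 + 31 = 362 days (rest of January, February, March, April, May, June, July, August, September, October, November, December).
362 ÷ 7 = 51 full weeks with remainder 5, so 51 more Fridays after the first → 52.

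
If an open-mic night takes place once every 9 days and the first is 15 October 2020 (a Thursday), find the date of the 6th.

29 November 2020

The 6th occurrence is 5 intervals after the first: 5 × 9 = 45 days after 15 October 2020.
October has 31 days — 16 days to the end of October leaves 29.
29 days into November → 29 November 2020.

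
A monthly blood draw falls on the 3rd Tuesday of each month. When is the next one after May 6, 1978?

May 1978 starts on a Monday; its first Tuesday is the 2nd, so the 3rd Tuesday is the 16th — May 16, 1978.
May 16, 1978 is after May 6, 1978, so that is the next one.

May 16, 1978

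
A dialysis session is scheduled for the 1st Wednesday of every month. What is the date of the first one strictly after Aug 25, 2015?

Aug 2015 starts on a Saturday, so its 1st Wednesday is Aug 5, 2015 (4 days in).
That is not after Aug 25, 2015, so look at Sep 2015.
Sep 2015 starts on a Tuesday, so its 1st Wednesday is Sep 2, 2015 (1 day in).

Sep 2, 2015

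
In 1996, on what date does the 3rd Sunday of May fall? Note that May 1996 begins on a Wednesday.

May 1996 begins on a Wednesday, so the first Sunday is May 5 (4 days later).
The 3rd Sunday is 2 weeks later: 5 + 14 = 19.

May 19, 1996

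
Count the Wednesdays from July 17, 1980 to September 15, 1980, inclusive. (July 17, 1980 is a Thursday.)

8

July 17, 1980 is a Thursday; the first Wednesday on or after it is July 23, 1980 (6 days later).
From July 23, 1980 to September 15, 1980: 8 + 31 + 15 = 54 days (rest of July, August, September).
54 ÷ 7 = 7 full weeks with remainder 5, so 7 more Wednesdays after the first → 8.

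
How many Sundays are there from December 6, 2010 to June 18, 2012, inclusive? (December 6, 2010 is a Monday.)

80

December 6, 2010 is a Monday; the first Sunday on or after it is December 12, 2010 (6 days later).
From December 12, 2010 to June 18, 2012: 19 + 365 + 170 = 554 days (rest of 2010, 2011, to June 18, 2012 in 2012).
554 ÷ 7 = 79 full weeks with remainder 1, so 79 more Sundays after the first → 80.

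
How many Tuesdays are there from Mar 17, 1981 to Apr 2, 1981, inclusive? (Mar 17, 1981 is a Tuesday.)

3

Mar 17, 1981 is a Tuesday; the first Tuesday on or after it is Mar 17, 1981.
From Mar 17, 1981 to Apr 2, 1981: 14 + 2 = 16 days (rest of Mar, Apr).
16 ÷ 7 = 2 full weeks with remainder 2, so 2 more Tuesdays after the first → 3.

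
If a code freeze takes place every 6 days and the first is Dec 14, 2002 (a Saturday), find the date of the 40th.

Aug 5, 2003

The 40th occurrence is 39 intervals after the first: 39 × 6 = 234 days after Dec 14, 2002.
Dec has 31 days — 17 days to the end of Dec leaves 217.
Jan has 31 days (186 left).
Feb has 28 days (158 left).
Mar has 31 days (127 left).
Apr has 30 days (97 left).
May has 31 days (66 left).
Jun has 30 days (36 left).
Jul has 31 days (5 left).
5 days into Aug → Aug 5, 2003.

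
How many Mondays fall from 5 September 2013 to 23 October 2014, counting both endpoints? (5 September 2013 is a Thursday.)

59

5 September 2013 is a Thursday; the first Monday on or after it is 9 September 2013 (4 days later).
From 9 September 2013 to 23 October 2014: 113 + 296 = 409 days (rest of 2013, to 23 October 2014 in 2014).
409 ÷ 7 = 58 full weeks with remainder 3, so 58 more Mondays after the first → 59.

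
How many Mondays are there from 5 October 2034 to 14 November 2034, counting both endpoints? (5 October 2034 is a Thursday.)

5 October 2034 is a Thursday; the first Monday on or after it is 9 October 2034 (4 days later).
From 9 October 2034 to 14 November 2034: 22 + 14 = 36 days (rest of October, November).
36 ÷ 7 = 5 full weeks with remainder 1, so 5 more Mondays after the first → 6.

6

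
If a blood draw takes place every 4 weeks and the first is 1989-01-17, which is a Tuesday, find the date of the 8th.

The 8th occurrence is 7 intervals after the first: 7 × 28 = 196 days after 1989-01-17.
January has 31 days — 14 days to the end of January leaves 182.
February has 28 days (154 left).
March has 31 days (123 left).
April has 30 days (93 left).
May has 31 days (62 left).
June has 30 days (32 left).
July has 31 days (1 left).
1 day into August → 1989-08-01.

1989-08-01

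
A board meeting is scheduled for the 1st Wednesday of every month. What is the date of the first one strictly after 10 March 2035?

March 2035 starts on a Thursday, so its 1st Wednesday is 7 March 2035 (6 days in).
That is not after 10 March 2035, so look at April 2035.
April 2035 starts on a Sunday, so its 1st Wednesday is 4 April 2035 (3 days in).

4 April 2035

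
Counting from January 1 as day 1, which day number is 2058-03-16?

Days in months before March: 31 + 28 = 59.
Plus 16 days into March → day 75.

75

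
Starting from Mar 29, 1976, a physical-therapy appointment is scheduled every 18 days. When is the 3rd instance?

The 3rd occurrence is 2 intervals after the first: 2 × 18 = 36 days after Mar 29, 1976.
Mar has 31 days — 2 days to the end of Mar leaves 34.
Apr has 30 days (4 left).
4 days into May → May 4, 1976.

May 4, 1976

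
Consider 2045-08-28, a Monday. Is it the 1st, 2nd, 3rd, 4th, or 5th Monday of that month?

4th

Day 28 falls in week ⌈28/7⌉ of the month.
Days 1–7 hold the 1st Monday, 8–14 the 2nd, 15–21 the 3rd, 22–28 the 4th, 29–31 the 5th.
28 is in the range for the 4th.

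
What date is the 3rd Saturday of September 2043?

September 19, 2043

September 2043 begins on a Tuesday, so the first Saturday is September 5 (4 days later).
The 3rd Saturday is 2 weeks later: 5 + 14 = 19.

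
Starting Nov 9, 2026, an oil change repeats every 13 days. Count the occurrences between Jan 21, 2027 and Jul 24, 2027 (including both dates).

14

Occurrences land 13·i days after Nov 9, 2026 for i = 0, 1, 2, …
Jan 21, 2027 is 73 days after the start; 73 ÷ 13 = 5 remainder 8; since the remainder is 8, round up to i = 6. First occurrence in the window: #7 on Jan 26, 2027 (6×13 = 78 days in).
Jul 24, 2027 is 257 days after the start; 257 ÷ 13 = 19 remainder 10. Last occurrence in the window: #20 on Jul 14, 2027.
Occurrences #7 through #20: 14 in total.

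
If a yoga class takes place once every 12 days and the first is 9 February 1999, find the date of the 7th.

22 April 1999

The 7th occurrence is 6 intervals after the first: 6 × 12 = 72 days after 9 February 1999.
February has 28 days — 19 days to the end of February leaves 53.
March has 31 days (22 left).
22 days into April → 22 April 1999.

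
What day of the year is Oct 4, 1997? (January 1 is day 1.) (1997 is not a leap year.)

277

Days in months before Oct: 31 + 28 + 31 + 30 + 31 + 30 + 31 + 31 + 30 = 273.
Plus 4 days into Oct → day 277.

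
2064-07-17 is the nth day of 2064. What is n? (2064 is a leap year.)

Days in months before July: 31 + 29 + 31 + 30 + 31 + 30 = 182.
Plus 17 days into July → day 199.

199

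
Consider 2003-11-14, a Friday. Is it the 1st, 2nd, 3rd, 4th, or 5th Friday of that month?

2nd

Day 14 falls in week ⌈14/7⌉ of the month.
Days 1–7 hold the 1st Friday, 8–14 the 2nd, 15–21 the 3rd, 22–28 the 4th, 29–31 the 5th.
14 is in the range for the 2nd.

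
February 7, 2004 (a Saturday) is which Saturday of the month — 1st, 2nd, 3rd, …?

1st

Day 7 falls in week ⌈7/7⌉ of the month.
Days 1–7 hold the 1st Saturday, 8–14 the 2nd, 15–21 the 3rd, 22–28 the 4th, 29–31 the 5th.
7 is in the range for the 1st.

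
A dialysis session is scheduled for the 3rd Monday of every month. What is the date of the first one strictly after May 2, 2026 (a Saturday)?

May 18, 2026

May 2026 starts on a Friday; its first Monday is the 4th, so the 3rd Monday is the 18th — May 18, 2026.
May 18, 2026 is after May 2, 2026, so that is the next one.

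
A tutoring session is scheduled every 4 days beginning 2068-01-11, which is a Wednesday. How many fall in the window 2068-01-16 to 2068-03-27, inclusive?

18

Occurrences land 4·i days after 2068-01-11 for i = 0, 1, 2, …
2068-01-16 is 5 days after the start; 5 ÷ 4 = 1 remainder 1; since the remainder is 1, round up to i = 2. First occurrence in the window: #3 on 2068-01-19 (2×4 = 8 days in).
2068-03-27 is 76 days after the start; 76 ÷ 4 = 19 remainder 0. Last occurrence in the window: #20 on 2068-03-27.
Occurrences #3 through #20: 18 in total.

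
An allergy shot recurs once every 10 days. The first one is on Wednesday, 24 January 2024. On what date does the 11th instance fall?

The 11th occurrence is 10 intervals after the first: 10 × 10 = 100 days after 24 January 2024.
January has 31 days — 7 days to the end of January leaves 93.
February has 29 days (64 left).
March has 31 days (33 left).
April has 30 days (3 left).
3 days into May → 3 May 2024.

3 May 2024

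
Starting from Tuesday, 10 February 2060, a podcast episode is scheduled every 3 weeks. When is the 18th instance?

The 18th occurrence is 17 intervals after the first: 17 × 21 = 357 days after 10 February 2060.
February has 29 days — 19 days to the end of February leaves 338.
March has 31 days (307 left).
April has 30 days (277 left).
May has 31 days (246 left).
June has 30 days (216 left).
July has 31 days (185 left).
August has 31 days (154 left).
September has 30 days (124 left).
October has 31 days (93 left).
November has 30 days (63 left).
December has 31 days (32 left).
January has 31 days (1 left).
1 day into February → 1 February 2061.

1 February 2061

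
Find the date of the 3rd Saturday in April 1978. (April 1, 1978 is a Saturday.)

April 1978 begins on a Saturday, so the first Saturday is April 1.
The 3rd Saturday is 2 weeks later: 1 + 14 = 15.

April 15, 1978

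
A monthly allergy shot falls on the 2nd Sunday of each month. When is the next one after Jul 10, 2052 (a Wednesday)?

Jul 14, 2052

Jul 2052 starts on a Monday; its first Sunday is the 7th, so the 2nd Sunday is the 14th — Jul 14, 2052.
Jul 14, 2052 is after Jul 10, 2052, so that is the next one.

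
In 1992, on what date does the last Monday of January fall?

The first Monday of January 1992 is January 6.
January 1992 has 31 days. Adding weeks: 6, 13, 20, 27 — the last one ≤ 31 is the 27th.

January 27, 1992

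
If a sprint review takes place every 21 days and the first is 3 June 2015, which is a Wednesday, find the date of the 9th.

The 9th occurrence is 8 intervals after the first: 8 × 21 = 168 days after 3 June 2015.
June has 30 days — 27 days to the end of June leaves 141.
July has 31 days (110 left).
August has 31 days (79 left).
September has 30 days (49 left).
October has 31 days (18 left).
18 days into November → 18 November 2015.

18 November 2015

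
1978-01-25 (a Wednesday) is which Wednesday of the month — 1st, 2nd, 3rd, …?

Day 25 falls in week ⌈25/7⌉ of the month.
Days 1–7 hold the 1st Wednesday, 8–14 the 2nd, 15–21 the 3rd, 22–28 the 4th, 29–31 the 5th.
25 is in the range for the 4th.

4th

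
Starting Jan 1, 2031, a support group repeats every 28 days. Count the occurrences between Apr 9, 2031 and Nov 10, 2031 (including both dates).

8

Occurrences land 28·i days after Jan 1, 2031 for i = 0, 1, 2, …
Apr 9, 2031 is 98 days after the start; 98 ÷ 28 = 3 remainder 14; since the remainder is 14, round up to i = 4. First occurrence in the window: #5 on Apr 23, 2031 (4×28 = 112 days in).
Nov 10, 2031 is 313 days after the start; 313 ÷ 28 = 11 remainder 5. Last occurrence in the window: #12 on Nov 5, 2031.
Occurrences #5 through #12: 8 in total.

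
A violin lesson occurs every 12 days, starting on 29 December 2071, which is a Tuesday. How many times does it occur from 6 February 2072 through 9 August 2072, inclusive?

15

Occurrences land 12·i days after 29 December 2071 for i = 0, 1, 2, …
6 February 2072 is 39 days after the start; 39 ÷ 12 = 3 remainder 3; since the remainder is 3, round up to i = 4. First occurrence in the window: #5 on 15 February 2072 (4×12 = 48 days in).
9 August 2072 is 224 days after the start; 224 ÷ 12 = 18 remainder 8. Last occurrence in the window: #19 on 1 August 2072.
Occurrences #5 through #19: 15 in total.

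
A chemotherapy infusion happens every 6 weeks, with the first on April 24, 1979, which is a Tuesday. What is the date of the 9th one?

March 25, 1980

The 9th occurrence is 8 intervals after the first: 8 × 42 = 336 days after April 24, 1979.
April has 30 days — 6 days to the end of April leaves 330.
May has 31 days (299 left).
June has 30 days (269 left).
July has 31 days (238 left).
August has 31 days (207 left).
September has 30 days (177 left).
October has 31 days (146 left).
November has 30 days (116 left).
December has 31 days (85 left).
January has 31 days (54 left).
February has 29 days (25 left).
25 days into March → March 25, 1980.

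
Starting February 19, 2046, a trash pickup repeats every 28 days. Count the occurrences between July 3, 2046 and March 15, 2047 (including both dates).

Occurrences land 28·i days after February 19, 2046 for i = 0, 1, 2, …
July 3, 2046 is 134 days after the start; 134 ÷ 28 = 4 remainder 22; since the remainder is 22, round up to i = 5. First occurrence in the window: #6 on July 9, 2046 (5×28 = 140 days in).
March 15, 2047 is 389 days after the start; 389 ÷ 28 = 13 remainder 25. Last occurrence in the window: #14 on February 18, 2047.
Occurrences #6 through #14: 9 in total.

9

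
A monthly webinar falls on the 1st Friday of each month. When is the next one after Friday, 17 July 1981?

July 1981 starts on a Wednesday, so its 1st Friday is 3 July 1981 (2 days in).
That is not after 17 July 1981, so look at August 1981.
August 1981 starts on a Saturday, so its 1st Friday is 7 August 1981 (6 days in).

7 August 1981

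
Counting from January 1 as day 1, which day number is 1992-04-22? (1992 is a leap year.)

Days in months before April: 31 + 29 + 31 = 91.
Plus 22 days into April → day 113.

113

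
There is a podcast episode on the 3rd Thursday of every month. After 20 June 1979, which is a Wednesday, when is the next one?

21 June 1979

June 1979 starts on a Friday; its first Thursday is the 7th, so the 3rd Thursday is the 21st — 21 June 1979.
21 June 1979 is after 20 June 1979, so that is the next one.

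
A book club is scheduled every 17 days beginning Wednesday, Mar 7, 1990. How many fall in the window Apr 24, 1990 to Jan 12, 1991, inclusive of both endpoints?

16

Occurrences land 17·i days after Mar 7, 1990 for i = 0, 1, 2, …
Apr 24, 1990 is 48 days after the start; 48 ÷ 17 = 2 remainder 14; since the remainder is 14, round up to i = 3. First occurrence in the window: #4 on Apr 27, 1990 (3×17 = 51 days in).
Jan 12, 1991 is 311 days after the start; 311 ÷ 17 = 18 remainder 5. Last occurrence in the window: #19 on Jan 7, 1991.
Occurrences #4 through #19: 16 in total.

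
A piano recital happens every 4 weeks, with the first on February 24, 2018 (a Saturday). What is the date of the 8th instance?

September 8, 2018

The 8th occurrence is 7 intervals after the first: 7 × 28 = 196 days after February 24, 2018.
February has 28 days — 4 days to the end of February leaves 192.
March has 31 days (161 left).
April has 30 days (131 left).
May has 31 days (100 left).
June has 30 days (70 left).
July has 31 days (39 left).
August has 31 days (8 left).
8 days into September → September 8, 2018.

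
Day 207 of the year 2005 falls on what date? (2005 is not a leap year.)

26 July 2005

January has 31 days (207 − 31 = 176 remain).
February has 28 days (176 − 28 = 148 remain).
March has 31 days (148 − 31 = 117 remain).
April has 30 days (117 − 30 = 87 remain).
May has 31 days (87 − 31 = 56 remain).
June has 30 days (56 − 30 = 26 remain).
26 into July → July 26.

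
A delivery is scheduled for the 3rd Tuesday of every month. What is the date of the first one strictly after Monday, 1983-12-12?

1983-12-20

December 1983 starts on a Thursday; its first Tuesday is the 6th, so the 3rd Tuesday is the 20th — 1983-12-20.
1983-12-20 is after 1983-12-12, so that is the next one.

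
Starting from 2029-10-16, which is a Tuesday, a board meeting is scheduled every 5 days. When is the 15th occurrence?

2029-12-25

The 15th occurrence is 14 intervals after the first: 14 × 5 = 70 days after 2029-10-16.
October has 31 days — 15 days to the end of October leaves 55.
November has 30 days (25 left).
25 days into December → 2029-12-25.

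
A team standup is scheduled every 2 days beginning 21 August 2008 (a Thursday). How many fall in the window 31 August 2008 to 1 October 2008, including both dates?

Occurrences land 2·i days after 21 August 2008 for i = 0, 1, 2, …
31 August 2008 is 10 days after the start; 10 ÷ 2 = 5 remainder 0. First occurrence in the window: #6 on 31 August 2008 (5×2 = 10 days in).
1 October 2008 is 41 days after the start; 41 ÷ 2 = 20 remainder 1. Last occurrence in the window: #21 on 30 September 2008.
Occurrences #6 through #21: 16 in total.

16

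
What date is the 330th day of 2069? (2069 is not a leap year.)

January has 31 days (330 − 31 = 299 remain).
February has 28 days (299 − 28 = 271 remain).
March has 31 days (271 − 31 = 240 remain).
April has 30 days (240 − 30 = 210 remain).
May has 31 days (210 − 31 = 179 remain).
June has 30 days (179 − 30 = 149 remain).
July has 31 days (149 − 31 = 118 remain).
August has 31 days (118 − 31 = 87 remain).
September has 30 days (87 − 30 = 57 remain).
October has 31 days (57 − 31 = 26 remain).
26 into November → November 26.

26 November 2069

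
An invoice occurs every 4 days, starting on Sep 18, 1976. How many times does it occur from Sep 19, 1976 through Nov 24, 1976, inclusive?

16

Occurrences land 4·i days after Sep 18, 1976 for i = 0, 1, 2, …
Sep 19, 1976 is 1 day after the start; 1 ÷ 4 = 0 remainder 1; since the remainder is 1, round up to i = 1. First occurrence in the window: #2 on Sep 22, 1976 (1×4 = 4 days in).
Nov 24, 1976 is 67 days after the start; 67 ÷ 4 = 16 remainder 3. Last occurrence in the window: #17 on Nov 21, 1976.
Occurrences #2 through #17: 16 in total.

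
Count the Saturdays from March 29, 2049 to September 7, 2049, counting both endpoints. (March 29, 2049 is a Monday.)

23

March 29, 2049 is a Monday; the first Saturday on or after it is April 3, 2049 (5 days later).
From April 3, 2049 to September 7, 2049: 27 + 31 + 30 + 31 + 31 + 7 = 157 days (rest of April, May, June, July, August, September).
157 ÷ 7 = 22 full weeks with remainder 3, so 22 more Saturdays after the first → 23.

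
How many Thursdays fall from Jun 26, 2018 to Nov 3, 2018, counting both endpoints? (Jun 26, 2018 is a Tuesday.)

Jun 26, 2018 is a Tuesday; the first Thursday on or after it is Jun 28, 2018 (2 days later).
From Jun 28, 2018 to Nov 3, 2018: 2 + 31 + 31 + 30 + 31 + 3 = 128 days (rest of Jun, Jul, Aug, Sep, Oct, Nov).
128 ÷ 7 = 18 full weeks with remainder 2, so 18 more Thursdays after the first → 19.

19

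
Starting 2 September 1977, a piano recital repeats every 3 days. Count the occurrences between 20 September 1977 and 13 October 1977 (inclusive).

Occurrences land 3·i days after 2 September 1977 for i = 0, 1, 2, …
20 September 1977 is 18 days after the start; 18 ÷ 3 = 6 remainder 0. First occurrence in the window: #7 on 20 September 1977 (6×3 = 18 days in).
13 October 1977 is 41 days after the start; 41 ÷ 3 = 13 remainder 2. Last occurrence in the window: #14 on 11 October 1977.
Occurrences #7 through #14: 8 in total.

8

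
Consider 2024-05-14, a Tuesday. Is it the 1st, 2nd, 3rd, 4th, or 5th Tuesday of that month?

2nd

Day 14 falls in week ⌈14/7⌉ of the month.
Days 1–7 hold the 1st Tuesday, 8–14 the 2nd, 15–21 the 3rd, 22–28 the 4th, 29–31 the 5th.
14 is in the range for the 2nd.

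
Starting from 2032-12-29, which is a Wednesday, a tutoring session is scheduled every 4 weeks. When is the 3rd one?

2033-02-23

The 3rd occurrence is 2 intervals after the first: 2 × 28 = 56 days after 2032-12-29.
December has 31 days — 2 days to the end of December leaves 54.
January has 31 days (23 left).
23 days into February → 2033-02-23.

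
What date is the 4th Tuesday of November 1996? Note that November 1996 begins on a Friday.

November 1996 begins on a Friday, so the first Tuesday is November 5 (4 days later).
The 4th Tuesday is 3 weeks later: 5 + 21 = 26.

1996-11-26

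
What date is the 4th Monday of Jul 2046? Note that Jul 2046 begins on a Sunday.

Jul 2046 begins on a Sunday, so the first Monday is Jul 2 (1 day later).
The 4th Monday is 3 weeks later: 2 + 21 = 23.

Jul 23, 2046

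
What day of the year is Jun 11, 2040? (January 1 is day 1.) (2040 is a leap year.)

163

Days in months before Jun: 31 + 29 + 31 + 30 + 31 = 152.
Plus 11 days into Jun → day 163.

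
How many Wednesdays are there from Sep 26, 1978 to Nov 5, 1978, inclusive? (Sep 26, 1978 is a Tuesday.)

Sep 26, 1978 is a Tuesday; the first Wednesday on or after it is Sep 27, 1978 (1 day later).
From Sep 27, 1978 to Nov 5, 1978: 3 + 31 + 5 = 39 days (rest of Sep, Oct, Nov).
39 ÷ 7 = 5 full weeks with remainder 4, so 5 more Wednesdays after the first → 6.

6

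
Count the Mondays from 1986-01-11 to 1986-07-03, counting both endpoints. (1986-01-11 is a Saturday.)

1986-01-11 is a Saturday; the first Monday on or after it is 1986-01-13 (2 days later).
From 1986-01-13 to 1986-07-03: 18 + 28 + 31 + 30 + 31 + 30 + 3 = 171 days (rest of January, February, March, April, May, June, July).
171 ÷ 7 = 24 full weeks with remainder 3, so 24 more Mondays after the first → 25.

25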